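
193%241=193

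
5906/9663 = 5906/9663 = 0.61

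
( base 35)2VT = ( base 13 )1812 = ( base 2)110111101100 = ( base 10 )3564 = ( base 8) 6754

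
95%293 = 95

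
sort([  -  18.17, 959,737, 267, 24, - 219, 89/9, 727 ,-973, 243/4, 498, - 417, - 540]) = [ - 973, - 540, - 417,-219,-18.17, 89/9, 24, 243/4, 267 , 498, 727, 737,959]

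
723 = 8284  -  7561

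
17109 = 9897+7212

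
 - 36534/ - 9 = 12178/3 = 4059.33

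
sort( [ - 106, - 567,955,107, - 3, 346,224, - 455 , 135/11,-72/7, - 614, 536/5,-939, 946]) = [ - 939,-614,-567 ,-455,-106, - 72/7, - 3, 135/11, 107,536/5, 224, 346, 946, 955 ]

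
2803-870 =1933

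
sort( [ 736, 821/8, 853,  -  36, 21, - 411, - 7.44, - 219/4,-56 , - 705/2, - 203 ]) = [ - 411, -705/2, - 203 ,-56, - 219/4, - 36 , - 7.44,21,821/8,736,853 ]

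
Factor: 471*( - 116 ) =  - 54636 = -2^2*3^1*  29^1* 157^1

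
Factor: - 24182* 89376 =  - 2^6*3^1  *  7^2*19^1 * 107^1 * 113^1 = - 2161290432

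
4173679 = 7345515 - 3171836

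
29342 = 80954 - 51612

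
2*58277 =116554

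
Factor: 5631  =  3^1 * 1877^1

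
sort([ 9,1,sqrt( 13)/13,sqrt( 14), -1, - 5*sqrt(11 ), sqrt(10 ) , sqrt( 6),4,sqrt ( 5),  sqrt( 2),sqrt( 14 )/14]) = [-5*sqrt( 11 ),-1,sqrt( 14)/14, sqrt( 13) /13,1, sqrt( 2 ),sqrt (5 ),sqrt( 6) , sqrt( 10 ), sqrt( 14), 4, 9]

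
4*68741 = 274964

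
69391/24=2891+7/24=2891.29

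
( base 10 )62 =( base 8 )76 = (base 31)20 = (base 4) 332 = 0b111110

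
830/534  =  415/267 = 1.55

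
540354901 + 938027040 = 1478381941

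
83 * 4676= 388108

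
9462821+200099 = 9662920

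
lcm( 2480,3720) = 7440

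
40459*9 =364131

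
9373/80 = 9373/80 = 117.16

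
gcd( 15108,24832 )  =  4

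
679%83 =15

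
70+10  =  80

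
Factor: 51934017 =3^1*359^1*48221^1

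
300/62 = 4 + 26/31=4.84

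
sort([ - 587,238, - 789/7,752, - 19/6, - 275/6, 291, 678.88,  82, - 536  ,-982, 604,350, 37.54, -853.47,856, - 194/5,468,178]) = [ - 982, - 853.47  , - 587, - 536, - 789/7 , - 275/6, - 194/5,-19/6,  37.54,82,178,  238,  291,350,  468, 604, 678.88, 752,  856 ] 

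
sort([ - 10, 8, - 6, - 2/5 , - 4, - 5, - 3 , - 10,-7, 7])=[ - 10 ,-10, - 7,-6, - 5, - 4, - 3, - 2/5, 7, 8] 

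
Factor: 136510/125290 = 67^( - 1)  *73^1  =  73/67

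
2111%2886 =2111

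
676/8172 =169/2043= 0.08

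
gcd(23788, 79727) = 1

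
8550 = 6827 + 1723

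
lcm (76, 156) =2964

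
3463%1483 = 497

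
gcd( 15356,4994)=22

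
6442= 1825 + 4617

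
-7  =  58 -65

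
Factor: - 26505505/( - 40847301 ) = 3^ ( - 3)*5^1*11^( - 2 ) *13^1*37^1 * 103^1*107^1*12503^ ( - 1)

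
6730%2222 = 64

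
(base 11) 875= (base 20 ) 2ca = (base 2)10000011010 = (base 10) 1050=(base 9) 1386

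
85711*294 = 25199034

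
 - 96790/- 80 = 9679/8= 1209.88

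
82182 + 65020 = 147202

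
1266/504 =211/84 = 2.51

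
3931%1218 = 277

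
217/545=217/545 = 0.40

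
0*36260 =0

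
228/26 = 8 + 10/13 = 8.77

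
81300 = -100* ( - 813 ) 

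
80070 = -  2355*( - 34)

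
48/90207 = 16/30069 = 0.00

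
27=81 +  - 54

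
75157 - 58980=16177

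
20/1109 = 20/1109=0.02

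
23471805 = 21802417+1669388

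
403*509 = 205127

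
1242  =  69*18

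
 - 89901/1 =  - 89901 = -  89901.00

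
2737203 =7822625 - 5085422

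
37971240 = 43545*872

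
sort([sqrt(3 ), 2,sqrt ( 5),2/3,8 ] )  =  [2/3, sqrt(3 ),2 , sqrt( 5 ),  8]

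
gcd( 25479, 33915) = 57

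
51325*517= 26535025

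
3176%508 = 128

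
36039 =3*12013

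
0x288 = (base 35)ii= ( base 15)2D3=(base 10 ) 648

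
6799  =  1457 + 5342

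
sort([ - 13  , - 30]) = [ - 30, - 13]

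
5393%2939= 2454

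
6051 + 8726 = 14777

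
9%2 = 1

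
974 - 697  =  277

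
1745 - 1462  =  283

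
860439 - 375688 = 484751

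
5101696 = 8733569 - 3631873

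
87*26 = 2262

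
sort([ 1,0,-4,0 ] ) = [ - 4,0,0,1]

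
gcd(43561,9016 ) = 49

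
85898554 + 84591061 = 170489615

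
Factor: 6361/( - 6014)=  - 2^( - 1 ) * 31^( - 1) * 97^( - 1)*6361^1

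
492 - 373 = 119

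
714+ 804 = 1518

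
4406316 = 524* 8409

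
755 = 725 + 30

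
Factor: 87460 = 2^2*5^1*4373^1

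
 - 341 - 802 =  - 1143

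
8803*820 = 7218460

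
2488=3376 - 888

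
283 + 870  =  1153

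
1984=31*64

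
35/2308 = 35/2308  =  0.02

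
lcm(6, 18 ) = 18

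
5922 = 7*846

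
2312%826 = 660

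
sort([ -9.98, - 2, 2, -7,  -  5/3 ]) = [ - 9.98,-7,-2,-5/3,2 ] 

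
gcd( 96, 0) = 96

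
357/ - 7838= - 1 +7481/7838 = -0.05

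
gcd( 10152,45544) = 8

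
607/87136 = 607/87136 = 0.01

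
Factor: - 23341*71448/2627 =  - 2^3*3^1* 13^1*17^1*37^( - 1 )*71^( - 1 )*229^1*1373^1 = - 1667667768/2627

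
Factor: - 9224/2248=  -  1153/281 = -  281^(  -  1 )  *1153^1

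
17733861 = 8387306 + 9346555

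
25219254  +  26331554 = 51550808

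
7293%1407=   258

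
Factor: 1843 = 19^1*97^1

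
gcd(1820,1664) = 52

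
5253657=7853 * 669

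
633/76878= 211/25626 = 0.01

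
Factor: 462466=2^1*79^1*2927^1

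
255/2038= 255/2038 = 0.13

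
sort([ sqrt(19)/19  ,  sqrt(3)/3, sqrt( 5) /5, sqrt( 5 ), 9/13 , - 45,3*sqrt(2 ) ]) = [  -  45 , sqrt( 19)/19,sqrt( 5)/5, sqrt( 3)/3, 9/13, sqrt( 5 ), 3*sqrt( 2) ] 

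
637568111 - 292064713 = 345503398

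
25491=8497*3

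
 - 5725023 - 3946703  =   - 9671726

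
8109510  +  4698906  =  12808416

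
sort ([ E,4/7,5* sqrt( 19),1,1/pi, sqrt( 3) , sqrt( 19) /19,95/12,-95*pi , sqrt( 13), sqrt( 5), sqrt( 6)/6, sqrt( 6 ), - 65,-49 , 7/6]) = [ - 95*pi, - 65,-49,  sqrt( 19) /19,1/pi, sqrt(6)/6, 4/7, 1,7/6, sqrt( 3),sqrt (5),sqrt( 6) , E,sqrt(13), 95/12,5*sqrt( 19) ]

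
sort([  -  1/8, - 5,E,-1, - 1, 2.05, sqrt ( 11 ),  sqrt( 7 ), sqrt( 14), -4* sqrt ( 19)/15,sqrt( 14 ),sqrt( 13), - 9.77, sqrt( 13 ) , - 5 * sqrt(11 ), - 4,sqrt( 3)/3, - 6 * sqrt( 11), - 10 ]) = [ - 6 * sqrt( 11 ), -5 * sqrt( 11 ), - 10, - 9.77, - 5, - 4, - 4*sqrt( 19)/15, - 1, - 1, - 1/8,sqrt( 3)/3,2.05,sqrt( 7),E, sqrt( 11 ),sqrt(13 ),sqrt( 13 ), sqrt (14),sqrt( 14)] 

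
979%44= 11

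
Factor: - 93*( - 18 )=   2^1 * 3^3*31^1 = 1674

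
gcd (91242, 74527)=1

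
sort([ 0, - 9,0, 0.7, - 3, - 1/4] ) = [ - 9, - 3, - 1/4, 0, 0, 0.7] 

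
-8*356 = -2848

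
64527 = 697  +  63830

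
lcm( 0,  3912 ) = 0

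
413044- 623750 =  - 210706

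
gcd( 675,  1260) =45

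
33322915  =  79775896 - 46452981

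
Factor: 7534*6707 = 2^1 * 19^1*353^1*3767^1 = 50530538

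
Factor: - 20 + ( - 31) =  - 51=- 3^1*17^1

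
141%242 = 141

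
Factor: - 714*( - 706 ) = 504084 = 2^2 * 3^1*7^1 *17^1*353^1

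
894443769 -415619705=478824064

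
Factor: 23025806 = 2^1 * 23^1*73^1*6857^1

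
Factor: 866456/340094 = 433228/170047 = 2^2*17^1*23^1*277^1*170047^( - 1 )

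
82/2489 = 82/2489 = 0.03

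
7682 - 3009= 4673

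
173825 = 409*425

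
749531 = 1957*383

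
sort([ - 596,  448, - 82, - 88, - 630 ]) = [- 630, - 596, -88,-82, 448]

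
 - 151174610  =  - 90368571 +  - 60806039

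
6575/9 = 6575/9  =  730.56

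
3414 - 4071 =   -  657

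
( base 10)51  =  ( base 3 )1220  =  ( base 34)1h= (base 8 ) 63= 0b110011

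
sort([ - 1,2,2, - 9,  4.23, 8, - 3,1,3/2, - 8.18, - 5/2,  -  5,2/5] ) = [ - 9,-8.18, - 5, - 3, - 5/2, - 1,  2/5,1,3/2,2, 2, 4.23,8]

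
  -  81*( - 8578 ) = 694818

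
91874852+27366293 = 119241145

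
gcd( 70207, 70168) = 1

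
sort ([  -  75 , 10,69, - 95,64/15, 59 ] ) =[ - 95,  -  75 , 64/15,10,59,  69]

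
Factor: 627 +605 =2^4*7^1*11^1 = 1232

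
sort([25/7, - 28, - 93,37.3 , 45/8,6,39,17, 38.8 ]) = [ - 93, - 28,25/7,45/8 , 6,17, 37.3,38.8, 39] 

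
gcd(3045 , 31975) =5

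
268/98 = 2 + 36/49 = 2.73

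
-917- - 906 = -11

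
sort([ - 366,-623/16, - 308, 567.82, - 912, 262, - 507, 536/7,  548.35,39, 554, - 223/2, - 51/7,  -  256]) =[ - 912, - 507, - 366, - 308, - 256,  -  223/2, - 623/16, - 51/7, 39,536/7, 262,548.35, 554, 567.82]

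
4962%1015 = 902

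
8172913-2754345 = 5418568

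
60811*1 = 60811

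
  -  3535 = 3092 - 6627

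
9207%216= 135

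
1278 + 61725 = 63003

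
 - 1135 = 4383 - 5518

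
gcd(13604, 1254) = 38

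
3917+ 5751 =9668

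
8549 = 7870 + 679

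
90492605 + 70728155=161220760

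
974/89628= 487/44814 =0.01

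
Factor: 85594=2^1*42797^1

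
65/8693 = 65/8693  =  0.01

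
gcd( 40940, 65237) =89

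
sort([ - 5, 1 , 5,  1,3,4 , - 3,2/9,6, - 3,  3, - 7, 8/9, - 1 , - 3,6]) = [ - 7, - 5, - 3, - 3,-3, - 1,  2/9,8/9,1 , 1, 3,  3, 4,5, 6, 6] 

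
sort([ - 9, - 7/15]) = [ - 9, - 7/15] 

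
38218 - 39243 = - 1025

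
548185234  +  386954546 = 935139780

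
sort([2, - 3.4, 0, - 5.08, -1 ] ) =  [ - 5.08, - 3.4, - 1, 0, 2 ]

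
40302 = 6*6717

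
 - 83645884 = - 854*97946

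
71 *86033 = 6108343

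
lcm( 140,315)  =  1260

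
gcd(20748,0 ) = 20748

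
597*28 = 16716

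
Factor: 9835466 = 2^1  *29^1*67^1*2531^1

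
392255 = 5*78451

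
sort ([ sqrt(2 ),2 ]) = [ sqrt( 2), 2 ] 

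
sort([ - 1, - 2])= [ - 2,-1] 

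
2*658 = 1316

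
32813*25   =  820325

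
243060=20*12153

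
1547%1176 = 371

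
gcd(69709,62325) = 1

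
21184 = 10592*2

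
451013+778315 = 1229328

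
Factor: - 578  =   - 2^1*17^2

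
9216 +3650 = 12866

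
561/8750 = 561/8750=0.06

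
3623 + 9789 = 13412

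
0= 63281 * 0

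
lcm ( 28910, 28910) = 28910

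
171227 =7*24461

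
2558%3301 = 2558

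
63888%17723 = 10719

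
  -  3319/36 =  - 3319/36 = - 92.19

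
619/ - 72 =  - 9+29/72 = - 8.60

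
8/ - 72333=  - 1 + 72325/72333 =- 0.00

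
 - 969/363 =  - 323/121=- 2.67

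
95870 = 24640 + 71230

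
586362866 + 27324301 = 613687167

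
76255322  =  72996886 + 3258436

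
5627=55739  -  50112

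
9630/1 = 9630 =9630.00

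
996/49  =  996/49 = 20.33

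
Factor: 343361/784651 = 7^( - 1 )*197^ ( - 1)*313^1*569^ ( -1 )*1097^1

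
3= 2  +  1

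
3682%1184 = 130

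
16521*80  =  1321680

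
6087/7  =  869 + 4/7 = 869.57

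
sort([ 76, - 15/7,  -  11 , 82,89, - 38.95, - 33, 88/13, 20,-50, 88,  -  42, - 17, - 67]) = [  -  67, - 50, - 42, - 38.95, - 33, - 17, - 11, - 15/7,  88/13 , 20, 76,82,88,89]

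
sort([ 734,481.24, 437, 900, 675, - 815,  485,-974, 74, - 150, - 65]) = [ - 974, - 815, - 150, - 65,  74,437,481.24, 485,  675,734,900 ]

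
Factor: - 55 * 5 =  - 5^2*11^1 = - 275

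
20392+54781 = 75173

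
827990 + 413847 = 1241837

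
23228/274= 11614/137=84.77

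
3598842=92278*39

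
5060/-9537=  - 1 + 407/867 = -0.53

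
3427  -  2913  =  514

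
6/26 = 3/13 =0.23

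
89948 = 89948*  1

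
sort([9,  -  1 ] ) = [ - 1, 9]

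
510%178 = 154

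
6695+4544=11239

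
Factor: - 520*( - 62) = 2^4*5^1*13^1*31^1 = 32240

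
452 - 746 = - 294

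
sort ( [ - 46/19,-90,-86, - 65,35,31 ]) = [-90, - 86 , -65, - 46/19, 31  ,  35] 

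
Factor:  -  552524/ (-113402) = 276262/56701=   2^1  *7^2*2819^1 * 56701^(-1) 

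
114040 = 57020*2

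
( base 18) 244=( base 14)39A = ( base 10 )724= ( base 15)334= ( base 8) 1324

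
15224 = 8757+6467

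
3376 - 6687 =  - 3311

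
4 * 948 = 3792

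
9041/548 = 9041/548= 16.50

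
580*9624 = 5581920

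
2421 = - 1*( -2421 ) 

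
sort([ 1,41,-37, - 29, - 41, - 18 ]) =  [ - 41 ,-37, - 29, - 18,1 , 41 ]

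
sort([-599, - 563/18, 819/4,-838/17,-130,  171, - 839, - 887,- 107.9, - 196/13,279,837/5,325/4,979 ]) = [ - 887, - 839, - 599,  -  130,-107.9,-838/17, - 563/18, - 196/13,325/4,837/5,171,  819/4, 279, 979]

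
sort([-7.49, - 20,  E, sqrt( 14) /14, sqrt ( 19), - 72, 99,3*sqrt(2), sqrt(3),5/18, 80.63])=[ - 72, - 20 ,-7.49 , sqrt( 14)/14,5/18, sqrt ( 3), E,3*sqrt( 2), sqrt(19), 80.63,99]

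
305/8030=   61/1606 = 0.04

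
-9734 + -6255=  - 15989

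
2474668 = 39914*62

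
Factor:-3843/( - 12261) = 3^1*7^1*67^(-1) = 21/67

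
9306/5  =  1861 + 1/5 = 1861.20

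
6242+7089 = 13331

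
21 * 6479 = 136059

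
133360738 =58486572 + 74874166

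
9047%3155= 2737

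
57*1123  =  64011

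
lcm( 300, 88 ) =6600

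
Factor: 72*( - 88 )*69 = -2^6*3^3  *11^1 * 23^1 = -437184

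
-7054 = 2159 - 9213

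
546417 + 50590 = 597007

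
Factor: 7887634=2^1 * 47^1 * 83911^1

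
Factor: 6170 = 2^1*5^1*617^1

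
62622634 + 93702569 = 156325203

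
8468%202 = 186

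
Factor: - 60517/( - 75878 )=2^(-1 ) * 11^ ( - 1) * 73^1 * 829^1*3449^( - 1)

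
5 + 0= 5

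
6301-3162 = 3139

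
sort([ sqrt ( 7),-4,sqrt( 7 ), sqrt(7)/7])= [ - 4 , sqrt( 7)/7,sqrt ( 7 ),  sqrt(7)]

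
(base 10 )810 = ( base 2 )1100101010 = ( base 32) pa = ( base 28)10Q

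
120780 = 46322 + 74458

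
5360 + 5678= 11038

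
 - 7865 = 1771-9636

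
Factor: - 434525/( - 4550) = 2^ ( - 1 )*191^1= 191/2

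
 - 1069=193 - 1262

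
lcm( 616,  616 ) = 616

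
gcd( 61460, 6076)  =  28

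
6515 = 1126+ 5389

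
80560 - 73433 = 7127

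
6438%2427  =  1584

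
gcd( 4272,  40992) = 48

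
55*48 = 2640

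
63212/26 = 2431+3/13 = 2431.23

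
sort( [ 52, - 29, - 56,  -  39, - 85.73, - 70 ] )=[ -85.73 , - 70, - 56, - 39,-29, 52]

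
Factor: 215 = 5^1*43^1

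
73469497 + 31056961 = 104526458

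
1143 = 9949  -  8806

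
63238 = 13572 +49666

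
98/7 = 14 = 14.00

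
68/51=1 + 1/3 = 1.33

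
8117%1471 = 762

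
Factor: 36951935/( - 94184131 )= - 5^1*17^( - 1 )*173^1*42719^1 * 5540243^ (  -  1 )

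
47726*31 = 1479506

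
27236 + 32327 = 59563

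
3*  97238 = 291714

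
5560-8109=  - 2549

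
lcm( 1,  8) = 8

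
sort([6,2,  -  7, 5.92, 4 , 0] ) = [ - 7,0 , 2 , 4,5.92,6]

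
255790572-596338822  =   - 340548250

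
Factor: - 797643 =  - 3^2*7^1* 11^1*1151^1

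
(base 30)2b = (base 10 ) 71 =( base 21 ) 38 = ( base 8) 107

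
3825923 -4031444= - 205521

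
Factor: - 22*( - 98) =2^2*7^2*11^1 = 2156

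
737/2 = 737/2  =  368.50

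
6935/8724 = 6935/8724=0.79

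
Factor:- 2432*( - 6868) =2^9*17^1 * 19^1 * 101^1 = 16702976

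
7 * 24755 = 173285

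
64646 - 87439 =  - 22793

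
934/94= 9 +44/47 = 9.94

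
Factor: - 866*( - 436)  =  2^3*109^1*433^1 =377576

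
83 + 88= 171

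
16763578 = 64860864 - 48097286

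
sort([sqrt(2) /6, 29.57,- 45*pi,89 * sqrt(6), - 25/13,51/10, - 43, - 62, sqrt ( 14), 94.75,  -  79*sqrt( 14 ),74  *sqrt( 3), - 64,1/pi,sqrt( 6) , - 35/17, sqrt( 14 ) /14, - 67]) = [-79*sqrt(14 ), - 45*pi,-67,-64,- 62, - 43, - 35/17, - 25/13,sqrt( 2) /6, sqrt( 14 ) /14, 1/pi, sqrt(6),sqrt( 14 ),51/10,29.57,94.75, 74*sqrt( 3),89*sqrt(6)] 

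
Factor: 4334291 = 13^1*37^1 *9011^1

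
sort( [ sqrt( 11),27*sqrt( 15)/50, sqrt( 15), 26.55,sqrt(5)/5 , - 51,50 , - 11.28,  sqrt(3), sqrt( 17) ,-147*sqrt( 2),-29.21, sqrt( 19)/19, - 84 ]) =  [ - 147*sqrt(2), - 84,-51, - 29.21 ,-11.28,sqrt(19 ) /19,sqrt( 5 )/5,sqrt( 3),27 *sqrt(15 )/50,sqrt( 11),sqrt(15 ) , sqrt( 17),  26.55,  50 ] 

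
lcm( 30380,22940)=1124060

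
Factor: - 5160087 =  - 3^2*573343^1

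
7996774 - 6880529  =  1116245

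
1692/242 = 6 + 120/121 = 6.99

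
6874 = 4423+2451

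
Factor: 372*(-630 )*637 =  - 2^3*3^3*5^1*7^3*13^1 *31^1 = - 149287320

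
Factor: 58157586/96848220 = 9692931/16141370  =  2^( - 1 ) * 3^1*5^ ( - 1)*7^(  -  1)*29^1*43^1*293^(- 1 )*787^( - 1)*2591^1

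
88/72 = 1 + 2/9 = 1.22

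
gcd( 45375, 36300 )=9075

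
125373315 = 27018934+98354381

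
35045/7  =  35045/7 = 5006.43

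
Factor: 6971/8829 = 3^( - 4) *109^( - 1)*6971^1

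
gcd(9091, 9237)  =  1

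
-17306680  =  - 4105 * 4216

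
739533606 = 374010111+365523495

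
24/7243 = 24/7243= 0.00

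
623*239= 148897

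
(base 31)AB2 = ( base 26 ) EIL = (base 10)9953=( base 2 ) 10011011100001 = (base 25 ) fn3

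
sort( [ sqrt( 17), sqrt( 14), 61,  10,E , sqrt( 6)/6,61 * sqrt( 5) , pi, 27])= [ sqrt( 6 )/6,E, pi , sqrt( 14),sqrt( 17), 10 , 27,61,61*sqrt( 5 )]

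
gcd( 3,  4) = 1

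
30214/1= 30214 = 30214.00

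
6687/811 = 6687/811  =  8.25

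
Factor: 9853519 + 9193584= 19047103 = 3049^1*6247^1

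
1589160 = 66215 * 24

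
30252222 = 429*70518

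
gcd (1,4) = 1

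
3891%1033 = 792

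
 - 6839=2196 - 9035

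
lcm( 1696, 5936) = 11872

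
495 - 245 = 250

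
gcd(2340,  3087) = 9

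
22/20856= 1/948 = 0.00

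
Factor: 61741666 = 2^1*7^2*630017^1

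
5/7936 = 5/7936 = 0.00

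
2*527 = 1054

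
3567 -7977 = -4410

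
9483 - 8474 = 1009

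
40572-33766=6806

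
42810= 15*2854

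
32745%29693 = 3052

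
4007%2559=1448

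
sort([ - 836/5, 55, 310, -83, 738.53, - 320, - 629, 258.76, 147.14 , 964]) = [ - 629, - 320 , - 836/5, - 83 , 55, 147.14,  258.76, 310, 738.53,964 ] 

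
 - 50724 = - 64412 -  - 13688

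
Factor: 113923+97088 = 211011 =3^1*37^1*1901^1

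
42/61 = 42/61 = 0.69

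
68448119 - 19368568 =49079551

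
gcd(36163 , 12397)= 1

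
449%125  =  74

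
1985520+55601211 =57586731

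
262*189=49518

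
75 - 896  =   - 821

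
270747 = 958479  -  687732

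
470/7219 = 470/7219=0.07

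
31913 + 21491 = 53404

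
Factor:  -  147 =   -  3^1 * 7^2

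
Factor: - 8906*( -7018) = 2^2*11^2*29^1*61^1*73^1 = 62502308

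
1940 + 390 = 2330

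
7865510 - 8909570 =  - 1044060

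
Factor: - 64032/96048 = - 2^1  *  3^ ( - 1) = - 2/3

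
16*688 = 11008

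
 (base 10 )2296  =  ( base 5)33141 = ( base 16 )8F8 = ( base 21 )547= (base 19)66G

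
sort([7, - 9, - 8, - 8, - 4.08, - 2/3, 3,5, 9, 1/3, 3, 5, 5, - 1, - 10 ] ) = [- 10, -9, - 8, - 8,  -  4.08, - 1 ,-2/3, 1/3, 3,3,5, 5, 5, 7,9]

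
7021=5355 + 1666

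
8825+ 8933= 17758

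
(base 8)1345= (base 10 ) 741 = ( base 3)1000110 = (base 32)n5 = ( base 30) ol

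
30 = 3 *10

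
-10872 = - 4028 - 6844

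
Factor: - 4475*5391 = - 3^2*5^2  *  179^1*599^1 =- 24124725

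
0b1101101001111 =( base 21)FHJ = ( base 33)6ds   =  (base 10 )6991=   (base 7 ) 26245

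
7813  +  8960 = 16773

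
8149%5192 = 2957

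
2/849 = 2/849 = 0.00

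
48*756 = 36288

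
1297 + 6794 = 8091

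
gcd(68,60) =4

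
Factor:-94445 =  - 5^1 * 13^1*1453^1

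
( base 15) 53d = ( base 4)102133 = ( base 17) 41A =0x49F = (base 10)1183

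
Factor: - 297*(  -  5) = 3^3*5^1*11^1  =  1485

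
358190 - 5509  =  352681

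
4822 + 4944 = 9766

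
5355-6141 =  - 786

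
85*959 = 81515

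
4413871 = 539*8189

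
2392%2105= 287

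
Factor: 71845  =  5^1*14369^1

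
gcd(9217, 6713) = 1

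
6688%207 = 64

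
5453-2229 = 3224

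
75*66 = 4950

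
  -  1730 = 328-2058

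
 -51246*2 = - 102492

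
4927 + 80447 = 85374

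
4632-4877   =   - 245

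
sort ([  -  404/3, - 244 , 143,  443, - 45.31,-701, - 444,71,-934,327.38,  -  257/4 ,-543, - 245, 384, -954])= [ - 954, - 934,-701,  -  543,- 444, -245,-244, - 404/3, - 257/4,-45.31, 71,143, 327.38, 384, 443 ]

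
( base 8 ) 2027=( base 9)1383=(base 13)627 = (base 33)vo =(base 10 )1047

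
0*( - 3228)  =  0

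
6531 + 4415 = 10946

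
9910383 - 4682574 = 5227809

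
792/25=31+17/25= 31.68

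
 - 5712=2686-8398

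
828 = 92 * 9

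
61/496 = 61/496 = 0.12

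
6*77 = 462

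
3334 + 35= 3369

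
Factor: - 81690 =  - 2^1 * 3^1*5^1 * 7^1*389^1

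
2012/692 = 503/173 = 2.91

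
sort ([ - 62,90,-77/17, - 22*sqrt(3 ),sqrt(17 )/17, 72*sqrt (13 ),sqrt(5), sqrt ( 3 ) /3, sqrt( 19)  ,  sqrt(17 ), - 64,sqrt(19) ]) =[ - 64 ,-62, - 22*sqrt( 3 ), - 77/17, sqrt(17)/17, sqrt(3)/3, sqrt(5), sqrt(17 ),sqrt (19 ), sqrt( 19), 90,72*sqrt(13)]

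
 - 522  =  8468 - 8990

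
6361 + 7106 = 13467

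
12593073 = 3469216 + 9123857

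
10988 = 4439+6549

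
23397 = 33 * 709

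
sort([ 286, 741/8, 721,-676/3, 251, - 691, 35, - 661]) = [ - 691,  -  661, - 676/3, 35,741/8, 251,286,721 ] 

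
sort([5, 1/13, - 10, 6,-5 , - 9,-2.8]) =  [ - 10,-9,-5, - 2.8, 1/13,5, 6 ] 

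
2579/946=2  +  687/946 = 2.73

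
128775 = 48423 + 80352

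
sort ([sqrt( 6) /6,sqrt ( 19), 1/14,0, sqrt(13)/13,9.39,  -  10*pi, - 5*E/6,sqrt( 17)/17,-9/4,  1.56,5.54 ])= [  -  10*pi, - 5*E/6,-9/4,0, 1/14,sqrt(17)/17, sqrt( 13)/13, sqrt(6) /6,  1.56, sqrt(19), 5.54,  9.39] 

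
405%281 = 124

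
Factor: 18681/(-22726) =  - 2^ ( - 1 )*3^1*11^( -1)*13^1*479^1*1033^( - 1)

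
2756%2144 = 612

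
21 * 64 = 1344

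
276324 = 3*92108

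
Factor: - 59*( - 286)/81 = 16874/81 = 2^1*3^(  -  4 )*11^1*13^1*59^1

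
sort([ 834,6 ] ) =[ 6 , 834 ]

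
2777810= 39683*70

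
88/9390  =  44/4695  =  0.01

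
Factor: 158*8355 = 1320090= 2^1*3^1 * 5^1*79^1*557^1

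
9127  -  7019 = 2108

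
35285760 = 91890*384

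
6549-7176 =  - 627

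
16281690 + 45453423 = 61735113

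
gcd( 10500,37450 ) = 350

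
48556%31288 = 17268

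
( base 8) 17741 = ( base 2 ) 1111111100001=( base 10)8161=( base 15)2641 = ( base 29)9kc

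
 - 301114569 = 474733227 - 775847796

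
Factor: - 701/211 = - 211^ ( - 1) * 701^1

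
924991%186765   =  177931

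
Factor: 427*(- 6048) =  - 2^5*3^3*7^2*61^1 = -  2582496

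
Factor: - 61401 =  -  3^1*97^1 *211^1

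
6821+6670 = 13491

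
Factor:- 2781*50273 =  -3^3*103^1*50273^1 = - 139809213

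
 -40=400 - 440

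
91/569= 91/569 = 0.16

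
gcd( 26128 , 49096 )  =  8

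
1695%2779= 1695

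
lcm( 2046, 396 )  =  12276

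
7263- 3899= 3364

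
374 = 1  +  373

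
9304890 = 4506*2065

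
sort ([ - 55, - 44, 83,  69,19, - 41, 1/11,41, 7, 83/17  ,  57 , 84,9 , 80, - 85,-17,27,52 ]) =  [ - 85,- 55,-44 ,-41, - 17 , 1/11,83/17, 7,9,19, 27, 41,52, 57, 69, 80,83, 84 ]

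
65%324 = 65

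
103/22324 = 103/22324 = 0.00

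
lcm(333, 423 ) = 15651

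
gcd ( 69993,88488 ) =9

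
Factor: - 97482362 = -2^1*353^1*138077^1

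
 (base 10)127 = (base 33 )3s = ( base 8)177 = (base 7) 241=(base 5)1002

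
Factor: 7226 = 2^1*3613^1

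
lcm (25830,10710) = 439110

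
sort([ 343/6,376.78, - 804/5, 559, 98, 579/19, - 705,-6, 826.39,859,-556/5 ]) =[  -  705, -804/5, - 556/5, - 6, 579/19,343/6, 98,376.78, 559, 826.39, 859 ] 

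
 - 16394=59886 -76280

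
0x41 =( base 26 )2d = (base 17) 3E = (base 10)65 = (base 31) 23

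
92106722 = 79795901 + 12310821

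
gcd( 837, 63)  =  9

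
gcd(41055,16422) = 8211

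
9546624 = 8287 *1152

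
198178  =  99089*2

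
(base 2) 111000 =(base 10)56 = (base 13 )44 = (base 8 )70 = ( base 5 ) 211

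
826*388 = 320488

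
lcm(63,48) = 1008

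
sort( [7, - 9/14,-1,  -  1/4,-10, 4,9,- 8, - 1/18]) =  [ - 10, - 8,  -  1, - 9/14, - 1/4, - 1/18,4, 7,  9] 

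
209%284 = 209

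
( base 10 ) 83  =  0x53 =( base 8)123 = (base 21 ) 3k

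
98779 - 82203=16576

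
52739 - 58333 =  - 5594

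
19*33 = 627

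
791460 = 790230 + 1230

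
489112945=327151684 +161961261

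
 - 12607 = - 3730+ - 8877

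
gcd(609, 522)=87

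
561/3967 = 561/3967 = 0.14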